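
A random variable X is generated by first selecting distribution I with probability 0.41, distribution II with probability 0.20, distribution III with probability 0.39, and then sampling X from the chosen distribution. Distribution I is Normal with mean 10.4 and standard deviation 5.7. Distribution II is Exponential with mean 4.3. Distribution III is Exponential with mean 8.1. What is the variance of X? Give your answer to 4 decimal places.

47.6302

Per component, I: μ=10.4, E[X²]=140.65; II: μ=4.3, E[X²]=36.98; III: μ=8.1, E[X²]=131.22.
E[X] = 0.41·10.4 + 0.2·4.3 + 0.39·8.1 = 8.283.
E[X²] = 0.41·140.65 + 0.2·36.98 + 0.39·131.22 = 116.238.
Var(X) = E[X²] − (E[X])² = 116.238 − 68.6081 = 47.6302.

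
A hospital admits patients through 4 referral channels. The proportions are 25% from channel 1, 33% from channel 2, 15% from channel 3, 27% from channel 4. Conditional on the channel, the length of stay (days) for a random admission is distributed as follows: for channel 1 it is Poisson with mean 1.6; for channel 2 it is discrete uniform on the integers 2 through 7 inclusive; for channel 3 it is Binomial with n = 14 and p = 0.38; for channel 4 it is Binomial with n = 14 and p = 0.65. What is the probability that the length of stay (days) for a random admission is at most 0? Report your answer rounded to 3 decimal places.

Conditional on each channel, P(X ≤ 0): 1: 0.201897; 2: 0; 3: 0.00124018; 4: 4.13955e-07.
By total probability, P(X ≤ 0) = 0.25·0.201897 + 0.33·0 + 0.15·0.00124018 + 0.27·4.13955e-07 = 0.0506603.

0.051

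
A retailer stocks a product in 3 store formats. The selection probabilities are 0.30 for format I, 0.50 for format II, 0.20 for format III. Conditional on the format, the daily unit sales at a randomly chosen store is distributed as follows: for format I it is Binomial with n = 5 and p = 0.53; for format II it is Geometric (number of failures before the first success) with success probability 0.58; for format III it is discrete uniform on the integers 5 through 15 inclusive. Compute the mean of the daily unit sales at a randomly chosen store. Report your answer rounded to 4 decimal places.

3.1571

Component means — I: 2.65; II: 0.724138; III: 10.
E[X] = 0.3·2.65 + 0.5·0.724138 + 0.2·10 = 3.15707.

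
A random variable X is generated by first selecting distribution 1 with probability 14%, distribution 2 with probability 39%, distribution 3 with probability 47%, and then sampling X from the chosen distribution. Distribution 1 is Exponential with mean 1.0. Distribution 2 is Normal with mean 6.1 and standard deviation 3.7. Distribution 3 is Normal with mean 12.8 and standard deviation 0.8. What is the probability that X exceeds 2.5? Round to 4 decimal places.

Conditional on each component, P(X > 2.5): 1: 0.082085; 2: 0.834717; 3: 1.
By total probability, P(X > 2.5) = 0.14·0.082085 + 0.39·0.834717 + 0.47·1 = 0.807031.

0.8070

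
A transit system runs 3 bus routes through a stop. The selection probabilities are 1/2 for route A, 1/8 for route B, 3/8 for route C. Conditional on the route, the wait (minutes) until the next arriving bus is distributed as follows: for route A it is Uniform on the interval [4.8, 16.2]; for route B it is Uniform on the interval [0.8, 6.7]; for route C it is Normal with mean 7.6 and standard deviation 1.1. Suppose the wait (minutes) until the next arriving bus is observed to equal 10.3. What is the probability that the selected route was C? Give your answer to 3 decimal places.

0.132

Likelihoods f(10.3 | ·): A: 0.0877193; B: 0; C: 0.0178341.
Posterior ∝ prior × likelihood. Numerator for C: 0.375·0.0178341 = 0.00668777.
Normalizing constant: 0.5·0.0877193 + 0.125·0 + 0.375·0.0178341 = 0.0505474.
P(C | observation) = 0.00668777 / 0.0505474 = 0.132307.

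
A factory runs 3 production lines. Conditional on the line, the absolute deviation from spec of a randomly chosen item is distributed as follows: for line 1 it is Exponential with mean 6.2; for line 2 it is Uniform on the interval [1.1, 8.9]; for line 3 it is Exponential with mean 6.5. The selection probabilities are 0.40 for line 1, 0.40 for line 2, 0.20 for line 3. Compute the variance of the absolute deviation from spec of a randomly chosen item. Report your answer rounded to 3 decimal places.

Per component, 1: μ=6.2, E[X²]=76.88; 2: μ=5, E[X²]=30.07; 3: μ=6.5, E[X²]=84.5.
E[X] = 0.4·6.2 + 0.4·5 + 0.2·6.5 = 5.78.
E[X²] = 0.4·76.88 + 0.4·30.07 + 0.2·84.5 = 59.68.
Var(X) = E[X²] − (E[X])² = 59.68 − 33.4084 = 26.2716.

26.272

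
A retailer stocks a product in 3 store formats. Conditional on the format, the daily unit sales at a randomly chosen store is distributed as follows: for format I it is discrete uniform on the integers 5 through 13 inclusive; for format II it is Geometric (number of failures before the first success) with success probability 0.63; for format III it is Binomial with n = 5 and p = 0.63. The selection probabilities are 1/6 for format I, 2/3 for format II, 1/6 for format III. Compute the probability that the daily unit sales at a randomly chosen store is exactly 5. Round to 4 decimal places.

Conditional on each format, P(X = 5): I: 0.111111; II: 0.00436867; III: 0.0992437.
By total probability, P(X = 5) = 0.166667·0.111111 + 0.666667·0.00436867 + 0.166667·0.0992437 = 0.0379716.

0.0380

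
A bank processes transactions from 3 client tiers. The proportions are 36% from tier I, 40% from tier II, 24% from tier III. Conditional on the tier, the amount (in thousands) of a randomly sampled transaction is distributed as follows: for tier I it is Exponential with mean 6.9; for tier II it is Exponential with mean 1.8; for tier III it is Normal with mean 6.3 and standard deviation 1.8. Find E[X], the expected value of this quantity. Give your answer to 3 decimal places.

4.716

Component means — I: 6.9; II: 1.8; III: 6.3.
E[X] = 0.36·6.9 + 0.4·1.8 + 0.24·6.3 = 4.716.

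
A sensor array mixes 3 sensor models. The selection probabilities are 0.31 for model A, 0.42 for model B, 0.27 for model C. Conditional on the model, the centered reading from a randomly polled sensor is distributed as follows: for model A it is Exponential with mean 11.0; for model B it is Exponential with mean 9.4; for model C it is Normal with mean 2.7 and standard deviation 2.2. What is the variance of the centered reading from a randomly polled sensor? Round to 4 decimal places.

87.1179

Per component, A: μ=11, E[X²]=242; B: μ=9.4, E[X²]=176.72; C: μ=2.7, E[X²]=12.13.
E[X] = 0.31·11 + 0.42·9.4 + 0.27·2.7 = 8.087.
E[X²] = 0.31·242 + 0.42·176.72 + 0.27·12.13 = 152.518.
Var(X) = E[X²] − (E[X])² = 152.518 − 65.3996 = 87.1179.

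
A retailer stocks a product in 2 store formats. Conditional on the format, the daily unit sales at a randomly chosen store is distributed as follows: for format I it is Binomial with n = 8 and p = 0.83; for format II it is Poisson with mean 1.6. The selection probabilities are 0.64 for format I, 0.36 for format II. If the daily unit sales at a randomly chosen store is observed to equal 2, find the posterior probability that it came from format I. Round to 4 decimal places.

Likelihoods P(X=2 | ·): I: 0.000465594; II: 0.258428.
Posterior ∝ prior × likelihood. Numerator for I: 0.64·0.000465594 = 0.00029798.
Normalizing constant: 0.64·0.000465594 + 0.36·0.258428 = 0.0933319.
P(I | observation) = 0.00029798 / 0.0933319 = 0.0031927.

0.0032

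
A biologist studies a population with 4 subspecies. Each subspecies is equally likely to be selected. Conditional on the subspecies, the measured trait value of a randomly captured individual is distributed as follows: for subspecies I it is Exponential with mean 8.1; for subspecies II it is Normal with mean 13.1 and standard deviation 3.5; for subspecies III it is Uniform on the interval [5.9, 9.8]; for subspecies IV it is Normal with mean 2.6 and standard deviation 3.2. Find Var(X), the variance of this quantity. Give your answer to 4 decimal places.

36.1348

Per component, I: μ=8.1, E[X²]=131.22; II: μ=13.1, E[X²]=183.86; III: μ=7.85, E[X²]=62.89; IV: μ=2.6, E[X²]=17.
E[X] = 0.25·8.1 + 0.25·13.1 + 0.25·7.85 + 0.25·2.6 = 7.9125.
E[X²] = 0.25·131.22 + 0.25·183.86 + 0.25·62.89 + 0.25·17 = 98.7425.
Var(X) = E[X²] − (E[X])² = 98.7425 − 62.6077 = 36.1348.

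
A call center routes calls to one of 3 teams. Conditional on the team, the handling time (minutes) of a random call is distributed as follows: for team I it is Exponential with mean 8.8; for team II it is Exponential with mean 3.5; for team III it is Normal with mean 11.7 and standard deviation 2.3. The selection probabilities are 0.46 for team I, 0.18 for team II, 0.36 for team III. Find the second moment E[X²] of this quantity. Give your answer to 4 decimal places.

For each component E[X²] = Var + (mean)², giving I: 154.88; II: 24.5; III: 142.18.
Overall E[X²] = 0.46·154.88 + 0.18·24.5 + 0.36·142.18 = 126.84.

126.8396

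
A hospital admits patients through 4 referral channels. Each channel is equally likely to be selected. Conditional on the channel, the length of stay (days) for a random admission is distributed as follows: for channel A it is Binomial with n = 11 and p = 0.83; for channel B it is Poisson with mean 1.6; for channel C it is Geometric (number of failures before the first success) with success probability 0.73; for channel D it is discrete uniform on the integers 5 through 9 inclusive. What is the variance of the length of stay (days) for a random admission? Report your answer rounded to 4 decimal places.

Per component, A: μ=9.13, E[X²]=84.909; B: μ=1.6, E[X²]=4.16; C: μ=0.369863, E[X²]=0.64346; D: μ=7, E[X²]=51.
E[X] = 0.25·9.13 + 0.25·1.6 + 0.25·0.369863 + 0.25·7 = 4.52497.
E[X²] = 0.25·84.909 + 0.25·4.16 + 0.25·0.64346 + 0.25·51 = 35.1781.
Var(X) = E[X²] − (E[X])² = 35.1781 − 20.4753 = 14.7028.

14.7028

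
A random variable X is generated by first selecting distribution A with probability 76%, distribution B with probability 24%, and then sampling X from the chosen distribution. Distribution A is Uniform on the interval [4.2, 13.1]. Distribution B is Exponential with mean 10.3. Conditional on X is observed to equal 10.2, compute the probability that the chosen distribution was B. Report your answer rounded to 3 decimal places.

0.092

Likelihoods f(10.2 | ·): A: 0.11236; B: 0.0360649.
Posterior ∝ prior × likelihood. Numerator for B: 0.24·0.0360649 = 0.00865558.
Normalizing constant: 0.76·0.11236 + 0.24·0.0360649 = 0.0940488.
P(B | observation) = 0.00865558 / 0.0940488 = 0.0920328.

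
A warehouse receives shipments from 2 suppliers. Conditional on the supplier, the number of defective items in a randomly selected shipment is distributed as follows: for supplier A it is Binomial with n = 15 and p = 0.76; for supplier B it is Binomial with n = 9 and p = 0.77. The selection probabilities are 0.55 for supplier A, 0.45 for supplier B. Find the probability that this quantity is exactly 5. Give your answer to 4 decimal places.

Conditional on each supplier, P(X = 5): A: 0.000482765; B: 0.0954411.
By total probability, P(X = 5) = 0.55·0.000482765 + 0.45·0.0954411 = 0.043214.

0.0432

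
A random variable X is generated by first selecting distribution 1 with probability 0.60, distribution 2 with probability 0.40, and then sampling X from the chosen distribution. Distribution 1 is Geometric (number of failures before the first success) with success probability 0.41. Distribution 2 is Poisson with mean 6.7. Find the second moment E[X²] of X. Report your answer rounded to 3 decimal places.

For each component E[X²] = Var + (mean)², giving 1: 5.58061; 2: 51.59.
Overall E[X²] = 0.6·5.58061 + 0.4·51.59 = 23.9844.

23.984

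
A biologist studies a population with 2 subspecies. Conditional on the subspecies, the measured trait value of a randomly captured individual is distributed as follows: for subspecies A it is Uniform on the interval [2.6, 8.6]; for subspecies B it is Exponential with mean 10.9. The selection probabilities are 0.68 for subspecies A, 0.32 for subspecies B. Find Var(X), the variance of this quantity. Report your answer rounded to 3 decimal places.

46.172

Per component, A: μ=5.6, E[X²]=34.36; B: μ=10.9, E[X²]=237.62.
E[X] = 0.68·5.6 + 0.32·10.9 = 7.296.
E[X²] = 0.68·34.36 + 0.32·237.62 = 99.4032.
Var(X) = E[X²] − (E[X])² = 99.4032 − 53.2316 = 46.1716.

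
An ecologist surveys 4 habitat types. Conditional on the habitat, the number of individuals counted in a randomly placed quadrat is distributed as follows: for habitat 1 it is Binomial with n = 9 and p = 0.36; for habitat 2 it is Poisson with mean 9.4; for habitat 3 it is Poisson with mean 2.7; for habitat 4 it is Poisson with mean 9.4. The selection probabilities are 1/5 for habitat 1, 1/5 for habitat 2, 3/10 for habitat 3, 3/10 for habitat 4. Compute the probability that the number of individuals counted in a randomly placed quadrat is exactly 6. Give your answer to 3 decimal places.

Conditional on each habitat, P(X = 6): 1: 0.047933; 2: 0.0792623; 3: 0.0361622; 4: 0.0792623.
By total probability, P(X = 6) = 0.2·0.047933 + 0.2·0.0792623 + 0.3·0.0361622 + 0.3·0.0792623 = 0.0600664.

0.060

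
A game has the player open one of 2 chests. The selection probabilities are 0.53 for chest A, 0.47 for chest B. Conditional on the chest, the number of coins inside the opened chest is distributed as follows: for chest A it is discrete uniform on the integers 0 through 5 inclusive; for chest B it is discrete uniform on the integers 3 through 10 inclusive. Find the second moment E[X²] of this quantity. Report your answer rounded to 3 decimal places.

For each component E[X²] = Var + (mean)², giving A: 9.16667; B: 47.5.
Overall E[X²] = 0.53·9.16667 + 0.47·47.5 = 27.1833.

27.183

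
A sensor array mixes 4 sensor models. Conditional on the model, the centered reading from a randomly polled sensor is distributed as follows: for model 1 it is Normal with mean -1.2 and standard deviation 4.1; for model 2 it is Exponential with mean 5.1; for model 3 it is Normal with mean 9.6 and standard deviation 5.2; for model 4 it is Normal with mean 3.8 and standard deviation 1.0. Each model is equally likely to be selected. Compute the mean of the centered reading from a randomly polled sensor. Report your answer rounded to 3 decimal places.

Component means — 1: -1.2; 2: 5.1; 3: 9.6; 4: 3.8.
E[X] = 0.25·-1.2 + 0.25·5.1 + 0.25·9.6 + 0.25·3.8 = 4.325.

4.325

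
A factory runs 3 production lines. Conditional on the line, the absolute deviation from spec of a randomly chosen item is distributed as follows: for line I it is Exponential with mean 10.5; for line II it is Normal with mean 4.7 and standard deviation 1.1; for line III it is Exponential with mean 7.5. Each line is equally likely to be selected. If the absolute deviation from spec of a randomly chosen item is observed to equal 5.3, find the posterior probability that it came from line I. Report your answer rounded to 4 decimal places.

Likelihoods f(5.3 | ·): I: 0.0574904; II: 0.312544; III: 0.0657714.
Posterior ∝ prior × likelihood. Numerator for I: 0.333333·0.0574904 = 0.0191635.
Normalizing constant: 0.333333·0.0574904 + 0.333333·0.312544 + 0.333333·0.0657714 = 0.145269.
P(I | observation) = 0.0191635 / 0.145269 = 0.131917.

0.1319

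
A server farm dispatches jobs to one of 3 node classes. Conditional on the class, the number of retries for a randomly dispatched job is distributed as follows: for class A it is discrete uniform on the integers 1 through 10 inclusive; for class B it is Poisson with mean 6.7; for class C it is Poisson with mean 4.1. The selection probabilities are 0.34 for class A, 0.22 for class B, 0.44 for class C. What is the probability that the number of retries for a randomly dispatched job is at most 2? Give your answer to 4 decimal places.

0.1746

Conditional on each class, P(X ≤ 2): A: 0.2; B: 0.0371058; C: 0.223814.
By total probability, P(X ≤ 2) = 0.34·0.2 + 0.22·0.0371058 + 0.44·0.223814 = 0.174641.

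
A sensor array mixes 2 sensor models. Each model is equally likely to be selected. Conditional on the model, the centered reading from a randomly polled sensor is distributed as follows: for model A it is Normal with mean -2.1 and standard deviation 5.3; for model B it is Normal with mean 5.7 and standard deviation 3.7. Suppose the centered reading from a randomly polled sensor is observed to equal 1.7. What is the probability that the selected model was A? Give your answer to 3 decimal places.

Likelihoods f(1.7 | ·): A: 0.0582113; B: 0.0601064.
Posterior ∝ prior × likelihood. Numerator for A: 0.5·0.0582113 = 0.0291056.
Normalizing constant: 0.5·0.0582113 + 0.5·0.0601064 = 0.0591588.
P(A | observation) = 0.0291056 / 0.0591588 = 0.491991.

0.492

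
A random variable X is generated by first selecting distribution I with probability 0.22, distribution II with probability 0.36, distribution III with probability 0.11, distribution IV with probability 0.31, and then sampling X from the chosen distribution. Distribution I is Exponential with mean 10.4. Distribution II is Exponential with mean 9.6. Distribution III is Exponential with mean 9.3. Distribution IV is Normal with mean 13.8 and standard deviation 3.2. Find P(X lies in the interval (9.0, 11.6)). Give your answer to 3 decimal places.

Conditional on each component, P(9.0 < X < 11.6): I: 0.0931005; II: 0.0929109; III: 0.092664; IV: 0.179077.
By total probability, P(9.0 < X < 11.6) = 0.22·0.0931005 + 0.36·0.0929109 + 0.11·0.092664 + 0.31·0.179077 = 0.119637.

0.120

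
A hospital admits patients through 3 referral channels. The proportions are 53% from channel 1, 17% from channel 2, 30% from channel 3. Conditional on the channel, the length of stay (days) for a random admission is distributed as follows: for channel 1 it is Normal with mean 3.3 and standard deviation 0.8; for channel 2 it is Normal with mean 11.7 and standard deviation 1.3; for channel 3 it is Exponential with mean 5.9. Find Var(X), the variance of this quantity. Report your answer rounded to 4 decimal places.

20.2174

Per component, 1: μ=3.3, E[X²]=11.53; 2: μ=11.7, E[X²]=138.58; 3: μ=5.9, E[X²]=69.62.
E[X] = 0.53·3.3 + 0.17·11.7 + 0.3·5.9 = 5.508.
E[X²] = 0.53·11.53 + 0.17·138.58 + 0.3·69.62 = 50.5555.
Var(X) = E[X²] − (E[X])² = 50.5555 − 30.3381 = 20.2174.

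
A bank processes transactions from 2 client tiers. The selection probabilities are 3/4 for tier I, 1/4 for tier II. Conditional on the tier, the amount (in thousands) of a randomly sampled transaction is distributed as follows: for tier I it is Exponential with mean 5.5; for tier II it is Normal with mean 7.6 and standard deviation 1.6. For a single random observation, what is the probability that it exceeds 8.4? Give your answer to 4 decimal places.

0.2400

Conditional on each tier, P(X > 8.4): I: 0.217127; II: 0.308538.
By total probability, P(X > 8.4) = 0.75·0.217127 + 0.25·0.308538 = 0.23998.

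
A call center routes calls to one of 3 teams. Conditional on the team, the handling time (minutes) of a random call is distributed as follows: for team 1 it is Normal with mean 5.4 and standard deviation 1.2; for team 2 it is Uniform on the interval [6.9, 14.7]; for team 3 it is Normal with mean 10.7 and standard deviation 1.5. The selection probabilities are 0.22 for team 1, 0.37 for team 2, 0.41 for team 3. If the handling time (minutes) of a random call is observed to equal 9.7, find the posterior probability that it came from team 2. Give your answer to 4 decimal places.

Likelihoods f(9.7 | ·): 1: 0.000541375; 2: 0.128205; 3: 0.212965.
Posterior ∝ prior × likelihood. Numerator for 2: 0.37·0.128205 = 0.0474359.
Normalizing constant: 0.22·0.000541375 + 0.37·0.128205 + 0.41·0.212965 = 0.134871.
P(2 | observation) = 0.0474359 / 0.134871 = 0.351714.

0.3517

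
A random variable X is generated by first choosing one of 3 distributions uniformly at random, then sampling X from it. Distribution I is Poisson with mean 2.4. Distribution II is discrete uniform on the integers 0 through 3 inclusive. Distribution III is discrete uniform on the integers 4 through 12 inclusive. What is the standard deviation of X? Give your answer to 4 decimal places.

Per component, I: μ=2.4, E[X²]=8.16; II: μ=1.5, E[X²]=3.5; III: μ=8, E[X²]=70.6667.
E[X] = 0.333333·2.4 + 0.333333·1.5 + 0.333333·8 = 3.96667.
E[X²] = 0.333333·8.16 + 0.333333·3.5 + 0.333333·70.6667 = 27.4422.
Var(X) = E[X²] − (E[X])² = 27.4422 − 15.7344 = 11.7078.
SD(X) = √11.7078 = 3.42166.

3.4217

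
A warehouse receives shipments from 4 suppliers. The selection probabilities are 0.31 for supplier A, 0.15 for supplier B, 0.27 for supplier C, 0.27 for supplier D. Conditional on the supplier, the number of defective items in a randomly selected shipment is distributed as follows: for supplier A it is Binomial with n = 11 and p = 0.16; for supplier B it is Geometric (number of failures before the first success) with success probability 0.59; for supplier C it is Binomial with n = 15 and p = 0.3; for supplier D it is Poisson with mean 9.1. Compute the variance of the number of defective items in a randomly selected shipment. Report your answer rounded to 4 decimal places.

Per component, A: μ=1.76, E[X²]=4.576; B: μ=0.694915, E[X²]=1.66073; C: μ=4.5, E[X²]=23.4; D: μ=9.1, E[X²]=91.91.
E[X] = 0.31·1.76 + 0.15·0.694915 + 0.27·4.5 + 0.27·9.1 = 4.32184.
E[X²] = 0.31·4.576 + 0.15·1.66073 + 0.27·23.4 + 0.27·91.91 = 32.8014.
Var(X) = E[X²] − (E[X])² = 32.8014 − 18.6783 = 14.1231.

14.1231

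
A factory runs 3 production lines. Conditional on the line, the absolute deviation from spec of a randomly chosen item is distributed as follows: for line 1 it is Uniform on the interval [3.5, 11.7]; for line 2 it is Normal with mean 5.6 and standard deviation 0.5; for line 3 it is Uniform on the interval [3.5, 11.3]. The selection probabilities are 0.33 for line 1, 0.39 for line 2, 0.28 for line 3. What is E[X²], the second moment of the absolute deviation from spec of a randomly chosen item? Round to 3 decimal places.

For each component E[X²] = Var + (mean)², giving 1: 63.3633; 2: 31.61; 3: 59.83.
Overall E[X²] = 0.33·63.3633 + 0.39·31.61 + 0.28·59.83 = 49.9902.

49.990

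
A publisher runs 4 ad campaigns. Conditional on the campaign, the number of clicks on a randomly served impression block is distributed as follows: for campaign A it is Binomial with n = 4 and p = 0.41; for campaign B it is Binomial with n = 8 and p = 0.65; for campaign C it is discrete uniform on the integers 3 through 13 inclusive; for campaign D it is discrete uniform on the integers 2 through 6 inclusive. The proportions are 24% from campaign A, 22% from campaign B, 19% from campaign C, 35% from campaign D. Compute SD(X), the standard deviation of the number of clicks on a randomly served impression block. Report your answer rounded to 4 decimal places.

Per component, A: μ=1.64, E[X²]=3.6572; B: μ=5.2, E[X²]=28.86; C: μ=8, E[X²]=74; D: μ=4, E[X²]=18.
E[X] = 0.24·1.64 + 0.22·5.2 + 0.19·8 + 0.35·4 = 4.4576.
E[X²] = 0.24·3.6572 + 0.22·28.86 + 0.19·74 + 0.35·18 = 27.5869.
Var(X) = E[X²] − (E[X])² = 27.5869 − 19.8702 = 7.71673.
SD(X) = √7.71673 = 2.7779.

2.7779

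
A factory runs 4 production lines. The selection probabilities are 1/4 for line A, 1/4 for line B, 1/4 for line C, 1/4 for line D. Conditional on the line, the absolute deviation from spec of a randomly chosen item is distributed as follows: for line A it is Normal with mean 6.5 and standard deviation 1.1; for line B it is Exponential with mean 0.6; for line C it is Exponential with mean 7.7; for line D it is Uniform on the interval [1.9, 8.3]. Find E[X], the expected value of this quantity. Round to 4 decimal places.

4.9750

Component means — A: 6.5; B: 0.6; C: 7.7; D: 5.1.
E[X] = 0.25·6.5 + 0.25·0.6 + 0.25·7.7 + 0.25·5.1 = 4.975.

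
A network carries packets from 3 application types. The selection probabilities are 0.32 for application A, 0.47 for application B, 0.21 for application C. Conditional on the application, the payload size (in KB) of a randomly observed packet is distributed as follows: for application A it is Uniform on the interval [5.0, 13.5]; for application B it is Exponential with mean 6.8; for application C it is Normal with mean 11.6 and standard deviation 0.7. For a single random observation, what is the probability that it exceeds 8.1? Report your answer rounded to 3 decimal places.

0.556

Conditional on each application, P(X > 8.1): A: 0.635294; B: 0.303864; C: 1.
By total probability, P(X > 8.1) = 0.32·0.635294 + 0.47·0.303864 + 0.21·1 = 0.55611.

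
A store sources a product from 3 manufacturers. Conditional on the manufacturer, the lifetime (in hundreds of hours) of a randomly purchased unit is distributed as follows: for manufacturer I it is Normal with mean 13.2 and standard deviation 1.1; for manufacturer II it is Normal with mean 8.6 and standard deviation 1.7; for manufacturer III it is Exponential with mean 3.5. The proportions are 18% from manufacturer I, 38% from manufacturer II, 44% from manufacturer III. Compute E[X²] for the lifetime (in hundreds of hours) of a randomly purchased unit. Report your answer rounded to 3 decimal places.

For each component E[X²] = Var + (mean)², giving I: 175.45; II: 76.85; III: 24.5.
Overall E[X²] = 0.18·175.45 + 0.38·76.85 + 0.44·24.5 = 71.564.

71.564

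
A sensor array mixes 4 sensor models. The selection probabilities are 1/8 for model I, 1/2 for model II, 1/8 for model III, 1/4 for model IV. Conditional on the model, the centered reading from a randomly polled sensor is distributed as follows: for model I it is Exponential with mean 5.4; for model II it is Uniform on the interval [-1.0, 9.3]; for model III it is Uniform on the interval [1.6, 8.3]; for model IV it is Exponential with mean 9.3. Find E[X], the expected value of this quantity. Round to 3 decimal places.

Component means — I: 5.4; II: 4.15; III: 4.95; IV: 9.3.
E[X] = 0.125·5.4 + 0.5·4.15 + 0.125·4.95 + 0.25·9.3 = 5.69375.

5.694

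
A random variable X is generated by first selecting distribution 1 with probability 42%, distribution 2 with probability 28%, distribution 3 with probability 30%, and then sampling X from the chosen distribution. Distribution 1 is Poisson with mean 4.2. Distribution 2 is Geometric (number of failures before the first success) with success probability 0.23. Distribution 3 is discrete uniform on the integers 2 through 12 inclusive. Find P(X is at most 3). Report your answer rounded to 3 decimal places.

0.402

Conditional on each component, P(X ≤ 3): 1: 0.395403; 2: 0.64847; 3: 0.181818.
By total probability, P(X ≤ 3) = 0.42·0.395403 + 0.28·0.64847 + 0.3·0.181818 = 0.402186.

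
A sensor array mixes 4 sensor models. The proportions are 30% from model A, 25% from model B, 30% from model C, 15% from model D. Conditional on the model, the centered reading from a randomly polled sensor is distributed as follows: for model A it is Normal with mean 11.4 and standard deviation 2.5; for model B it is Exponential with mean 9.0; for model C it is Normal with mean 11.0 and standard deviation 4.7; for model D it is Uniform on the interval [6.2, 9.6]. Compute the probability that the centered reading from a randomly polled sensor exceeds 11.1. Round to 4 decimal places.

Conditional on each model, P(X > 11.1): A: 0.547758; B: 0.29132; C: 0.491513; D: 0.
By total probability, P(X > 11.1) = 0.3·0.547758 + 0.25·0.29132 + 0.3·0.491513 + 0.15·0 = 0.384611.

0.3846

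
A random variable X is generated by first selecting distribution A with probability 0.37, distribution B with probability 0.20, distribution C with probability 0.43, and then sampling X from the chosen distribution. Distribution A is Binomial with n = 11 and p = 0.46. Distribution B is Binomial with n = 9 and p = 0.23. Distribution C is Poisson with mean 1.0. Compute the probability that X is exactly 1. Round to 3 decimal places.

0.213

Conditional on each component, P(X = 1): A: 0.0106681; B: 0.255797; C: 0.367879.
By total probability, P(X = 1) = 0.37·0.0106681 + 0.2·0.255797 + 0.43·0.367879 = 0.213295.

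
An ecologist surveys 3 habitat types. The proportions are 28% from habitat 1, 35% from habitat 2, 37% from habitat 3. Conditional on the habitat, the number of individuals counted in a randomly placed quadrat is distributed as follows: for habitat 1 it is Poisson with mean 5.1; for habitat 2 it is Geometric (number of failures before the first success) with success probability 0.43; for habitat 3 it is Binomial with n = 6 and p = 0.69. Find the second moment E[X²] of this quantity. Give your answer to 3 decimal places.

17.221

For each component E[X²] = Var + (mean)², giving 1: 31.11; 2: 4.83991; 3: 18.423.
Overall E[X²] = 0.28·31.11 + 0.35·4.83991 + 0.37·18.423 = 17.2213.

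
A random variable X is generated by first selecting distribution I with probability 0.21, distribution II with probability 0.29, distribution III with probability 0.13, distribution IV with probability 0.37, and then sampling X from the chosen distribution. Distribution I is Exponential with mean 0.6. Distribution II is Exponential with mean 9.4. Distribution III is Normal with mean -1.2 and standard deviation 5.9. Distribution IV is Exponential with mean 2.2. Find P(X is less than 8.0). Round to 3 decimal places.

Conditional on each component, P(X < 8.0): I: 0.999998; II: 0.57304; III: 0.94054; IV: 0.973652.
By total probability, P(X < 8.0) = 0.21·0.999998 + 0.29·0.57304 + 0.13·0.94054 + 0.37·0.973652 = 0.858703.

0.859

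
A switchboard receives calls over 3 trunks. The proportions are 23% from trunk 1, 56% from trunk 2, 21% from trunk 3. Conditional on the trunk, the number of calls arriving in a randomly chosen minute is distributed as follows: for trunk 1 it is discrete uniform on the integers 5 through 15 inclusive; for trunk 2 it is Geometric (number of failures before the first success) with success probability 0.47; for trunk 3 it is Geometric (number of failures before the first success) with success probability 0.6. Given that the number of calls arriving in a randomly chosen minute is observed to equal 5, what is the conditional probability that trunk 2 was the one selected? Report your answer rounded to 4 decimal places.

Likelihoods P(X=5 | ·): 1: 0.0909091; 2: 0.0196552; 3: 0.006144.
Posterior ∝ prior × likelihood. Numerator for 2: 0.56·0.0196552 = 0.0110069.
Normalizing constant: 0.23·0.0909091 + 0.56·0.0196552 + 0.21·0.006144 = 0.0332062.
P(2 | observation) = 0.0110069 / 0.0332062 = 0.331471.

0.3315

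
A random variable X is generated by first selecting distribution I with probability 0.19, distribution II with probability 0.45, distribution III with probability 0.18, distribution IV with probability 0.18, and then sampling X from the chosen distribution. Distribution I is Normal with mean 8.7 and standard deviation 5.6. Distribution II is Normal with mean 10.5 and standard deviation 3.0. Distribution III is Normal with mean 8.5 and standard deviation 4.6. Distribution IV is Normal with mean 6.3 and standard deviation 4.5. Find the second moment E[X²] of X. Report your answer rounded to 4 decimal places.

101.6050

For each component E[X²] = Var + (mean)², giving I: 107.05; II: 119.25; III: 93.41; IV: 59.94.
Overall E[X²] = 0.19·107.05 + 0.45·119.25 + 0.18·93.41 + 0.18·59.94 = 101.605.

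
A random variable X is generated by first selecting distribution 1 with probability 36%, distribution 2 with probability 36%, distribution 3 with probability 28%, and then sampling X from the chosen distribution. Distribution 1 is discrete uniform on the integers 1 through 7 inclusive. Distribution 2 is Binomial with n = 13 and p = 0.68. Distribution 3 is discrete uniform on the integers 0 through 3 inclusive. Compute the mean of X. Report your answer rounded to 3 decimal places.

5.042

Component means — 1: 4; 2: 8.84; 3: 1.5.
E[X] = 0.36·4 + 0.36·8.84 + 0.28·1.5 = 5.0424.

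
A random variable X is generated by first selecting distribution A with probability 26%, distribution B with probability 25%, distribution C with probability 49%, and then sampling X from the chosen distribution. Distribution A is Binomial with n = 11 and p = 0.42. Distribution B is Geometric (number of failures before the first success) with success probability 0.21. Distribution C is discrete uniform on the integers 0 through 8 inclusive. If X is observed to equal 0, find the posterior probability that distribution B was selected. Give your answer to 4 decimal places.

Likelihoods P(X=0 | ·): A: 0.00249866; B: 0.21; C: 0.111111.
Posterior ∝ prior × likelihood. Numerator for B: 0.25·0.21 = 0.0525.
Normalizing constant: 0.26·0.00249866 + 0.25·0.21 + 0.49·0.111111 = 0.107594.
P(B | observation) = 0.0525 / 0.107594 = 0.487945.

0.4879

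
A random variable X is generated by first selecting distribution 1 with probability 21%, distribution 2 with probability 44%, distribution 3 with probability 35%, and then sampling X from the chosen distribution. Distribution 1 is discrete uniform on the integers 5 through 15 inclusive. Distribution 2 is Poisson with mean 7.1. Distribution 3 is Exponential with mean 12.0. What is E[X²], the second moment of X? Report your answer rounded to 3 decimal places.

For each component E[X²] = Var + (mean)², giving 1: 110; 2: 57.51; 3: 288.
Overall E[X²] = 0.21·110 + 0.44·57.51 + 0.35·288 = 149.204.

149.204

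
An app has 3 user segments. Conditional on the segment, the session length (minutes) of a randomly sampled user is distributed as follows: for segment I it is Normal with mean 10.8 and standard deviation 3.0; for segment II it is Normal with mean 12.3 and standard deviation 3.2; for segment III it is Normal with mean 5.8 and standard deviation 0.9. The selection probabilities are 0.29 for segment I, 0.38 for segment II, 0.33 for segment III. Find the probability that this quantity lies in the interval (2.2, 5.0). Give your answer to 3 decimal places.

0.073

Conditional on each segment, P(2.2 < X < 5.0): I: 0.0245235; II: 0.0104678; III: 0.187.
By total probability, P(2.2 < X < 5.0) = 0.29·0.0245235 + 0.38·0.0104678 + 0.33·0.187 = 0.0727995.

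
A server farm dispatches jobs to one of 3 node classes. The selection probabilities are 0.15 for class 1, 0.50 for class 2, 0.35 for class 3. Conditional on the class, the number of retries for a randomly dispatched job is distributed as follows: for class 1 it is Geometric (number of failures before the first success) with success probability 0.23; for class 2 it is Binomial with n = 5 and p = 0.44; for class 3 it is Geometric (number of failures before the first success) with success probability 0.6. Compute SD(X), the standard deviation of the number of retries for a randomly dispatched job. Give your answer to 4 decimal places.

2.0189

Per component, 1: μ=3.34783, E[X²]=25.7637; 2: μ=2.2, E[X²]=6.072; 3: μ=0.666667, E[X²]=1.55556.
E[X] = 0.15·3.34783 + 0.5·2.2 + 0.35·0.666667 = 1.83551.
E[X²] = 0.15·25.7637 + 0.5·6.072 + 0.35·1.55556 = 7.445.
Var(X) = E[X²] − (E[X])² = 7.445 − 3.36909 = 4.07591.
SD(X) = √4.07591 = 2.01889.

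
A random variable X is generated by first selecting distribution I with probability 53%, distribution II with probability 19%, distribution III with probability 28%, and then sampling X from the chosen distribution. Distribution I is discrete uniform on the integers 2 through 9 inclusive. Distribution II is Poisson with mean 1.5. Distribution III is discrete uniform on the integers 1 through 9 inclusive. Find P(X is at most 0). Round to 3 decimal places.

0.042

Conditional on each component, P(X ≤ 0): I: 0; II: 0.22313; III: 0.
By total probability, P(X ≤ 0) = 0.53·0 + 0.19·0.22313 + 0.28·0 = 0.0423947.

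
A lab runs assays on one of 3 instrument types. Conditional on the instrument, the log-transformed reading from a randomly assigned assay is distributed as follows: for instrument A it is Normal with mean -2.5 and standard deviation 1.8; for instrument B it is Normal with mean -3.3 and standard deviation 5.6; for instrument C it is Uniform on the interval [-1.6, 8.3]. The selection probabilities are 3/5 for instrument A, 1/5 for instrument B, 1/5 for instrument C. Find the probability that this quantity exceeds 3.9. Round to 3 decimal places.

Conditional on each instrument, P(X > 3.9): A: 0.000188591; B: 0.0992714; C: 0.444444.
By total probability, P(X > 3.9) = 0.6·0.000188591 + 0.2·0.0992714 + 0.2·0.444444 = 0.108856.

0.109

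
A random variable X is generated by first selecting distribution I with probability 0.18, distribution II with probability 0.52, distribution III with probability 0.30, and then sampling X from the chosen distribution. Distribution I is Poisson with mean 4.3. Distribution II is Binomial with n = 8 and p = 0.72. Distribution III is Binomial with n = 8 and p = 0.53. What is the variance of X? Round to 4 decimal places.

Per component, I: μ=4.3, E[X²]=22.79; II: μ=5.76, E[X²]=34.7904; III: μ=4.24, E[X²]=19.9704.
E[X] = 0.18·4.3 + 0.52·5.76 + 0.3·4.24 = 5.0412.
E[X²] = 0.18·22.79 + 0.52·34.7904 + 0.3·19.9704 = 28.1843.
Var(X) = E[X²] − (E[X])² = 28.1843 − 25.4137 = 2.77063.

2.7706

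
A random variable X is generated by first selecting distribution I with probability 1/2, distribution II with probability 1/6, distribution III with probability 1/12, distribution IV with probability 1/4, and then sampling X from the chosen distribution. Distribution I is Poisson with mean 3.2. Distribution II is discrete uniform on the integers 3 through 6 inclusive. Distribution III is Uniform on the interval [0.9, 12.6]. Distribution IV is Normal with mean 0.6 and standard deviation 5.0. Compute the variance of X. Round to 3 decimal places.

Per component, I: μ=3.2, E[X²]=13.44; II: μ=4.5, E[X²]=21.5; III: μ=6.75, E[X²]=56.97; IV: μ=0.6, E[X²]=25.36.
E[X] = 0.5·3.2 + 0.166667·4.5 + 0.0833333·6.75 + 0.25·0.6 = 3.0625.
E[X²] = 0.5·13.44 + 0.166667·21.5 + 0.0833333·56.97 + 0.25·25.36 = 21.3908.
Var(X) = E[X²] − (E[X])² = 21.3908 − 9.37891 = 12.0119.

12.012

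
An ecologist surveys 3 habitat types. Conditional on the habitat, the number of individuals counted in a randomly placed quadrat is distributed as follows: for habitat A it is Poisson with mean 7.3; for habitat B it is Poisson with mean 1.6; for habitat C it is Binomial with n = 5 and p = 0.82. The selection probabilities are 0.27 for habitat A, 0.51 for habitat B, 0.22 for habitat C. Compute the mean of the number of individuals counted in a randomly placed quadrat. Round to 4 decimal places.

3.6890

Component means — A: 7.3; B: 1.6; C: 4.1.
E[X] = 0.27·7.3 + 0.51·1.6 + 0.22·4.1 = 3.689.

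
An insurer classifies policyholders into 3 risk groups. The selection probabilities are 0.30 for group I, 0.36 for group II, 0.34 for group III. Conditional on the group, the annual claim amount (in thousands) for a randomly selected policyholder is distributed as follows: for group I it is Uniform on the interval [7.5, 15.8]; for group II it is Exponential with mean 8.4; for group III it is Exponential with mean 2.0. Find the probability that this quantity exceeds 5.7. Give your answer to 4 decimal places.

0.5023

Conditional on each group, P(X > 5.7): I: 1; II: 0.507341; III: 0.0578443.
By total probability, P(X > 5.7) = 0.3·1 + 0.36·0.507341 + 0.34·0.0578443 = 0.50231.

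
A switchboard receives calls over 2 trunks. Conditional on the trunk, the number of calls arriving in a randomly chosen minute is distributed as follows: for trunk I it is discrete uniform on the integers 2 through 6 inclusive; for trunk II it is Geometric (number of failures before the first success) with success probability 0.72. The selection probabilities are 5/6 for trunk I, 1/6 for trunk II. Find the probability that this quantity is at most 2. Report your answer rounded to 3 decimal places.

Conditional on each trunk, P(X ≤ 2): I: 0.2; II: 0.978048.
By total probability, P(X ≤ 2) = 0.833333·0.2 + 0.166667·0.978048 = 0.329675.

0.330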